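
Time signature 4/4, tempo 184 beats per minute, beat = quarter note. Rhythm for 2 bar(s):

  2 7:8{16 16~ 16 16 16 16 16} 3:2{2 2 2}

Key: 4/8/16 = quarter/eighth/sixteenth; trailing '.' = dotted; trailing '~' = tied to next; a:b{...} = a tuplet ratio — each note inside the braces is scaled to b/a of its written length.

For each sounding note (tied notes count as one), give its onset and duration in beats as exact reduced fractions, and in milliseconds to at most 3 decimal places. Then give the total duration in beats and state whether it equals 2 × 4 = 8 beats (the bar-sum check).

1) 0.0ms=0b +652.174ms=2b
2) 652.174ms=2b +93.168ms=2/7b
3) 745.342ms=16/7b +186.335ms=4/7b
4) 931.677ms=20/7b +93.168ms=2/7b
5) 1024.845ms=22/7b +93.168ms=2/7b
6) 1118.012ms=24/7b +93.168ms=2/7b
7) 1211.18ms=26/7b +93.168ms=2/7b
8) 1304.348ms=4b +434.783ms=4/3b
9) 1739.13ms=16/3b +434.783ms=4/3b
10) 2173.913ms=20/3b +434.783ms=4/3b
Σ=8b of 8 (184bpm 4/4) — PASS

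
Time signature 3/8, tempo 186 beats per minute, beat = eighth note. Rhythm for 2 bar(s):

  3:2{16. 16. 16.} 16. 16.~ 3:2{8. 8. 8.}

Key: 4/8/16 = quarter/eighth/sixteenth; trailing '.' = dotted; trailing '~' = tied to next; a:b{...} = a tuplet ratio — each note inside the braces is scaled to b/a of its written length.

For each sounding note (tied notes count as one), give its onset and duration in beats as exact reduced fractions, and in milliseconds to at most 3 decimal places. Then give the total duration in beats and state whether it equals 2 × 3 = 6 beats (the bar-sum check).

1) 0.0ms=0b +161.29ms=1/2b
2) 161.29ms=1/2b +161.29ms=1/2b
3) 322.581ms=1b +161.29ms=1/2b
4) 483.871ms=3/2b +241.935ms=3/4b
5) 725.806ms=9/4b +564.516ms=7/4b
6) 1290.323ms=4b +322.581ms=1b
7) 1612.903ms=5b +322.581ms=1b
Σ=6b of 6 (186bpm 3/8) — PASS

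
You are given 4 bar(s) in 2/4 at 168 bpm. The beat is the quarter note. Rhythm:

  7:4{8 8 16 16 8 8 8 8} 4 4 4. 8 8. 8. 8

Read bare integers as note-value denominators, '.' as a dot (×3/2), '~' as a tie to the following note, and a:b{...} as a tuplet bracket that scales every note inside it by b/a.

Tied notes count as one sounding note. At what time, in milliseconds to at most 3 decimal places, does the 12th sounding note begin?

note 12 onset = 11/2b = 1964.286ms

1. 0.0ms @ 0 + 102.041ms (2/7)
2. 102.041ms @ 2/7 + 102.041ms (2/7)
3. 204.082ms @ 4/7 + 51.02ms (1/7)
4. 255.102ms @ 5/7 + 51.02ms (1/7)
5. 306.122ms @ 6/7 + 102.041ms (2/7)
6. 408.163ms @ 8/7 + 102.041ms (2/7)
7. 510.204ms @ 10/7 + 102.041ms (2/7)
8. 612.245ms @ 12/7 + 102.041ms (2/7)
9. 714.286ms @ 2 + 357.143ms (1)
10. 1071.429ms @ 3 + 357.143ms (1)
11. 1428.571ms @ 4 + 535.714ms (3/2)
12. 1964.286ms @ 11/2 + 178.571ms (1/2)
13. 2142.857ms @ 6 + 267.857ms (3/4)
14. 2410.714ms @ 27/4 + 267.857ms (3/4)
15. 2678.571ms @ 15/2 + 178.571ms (1/2)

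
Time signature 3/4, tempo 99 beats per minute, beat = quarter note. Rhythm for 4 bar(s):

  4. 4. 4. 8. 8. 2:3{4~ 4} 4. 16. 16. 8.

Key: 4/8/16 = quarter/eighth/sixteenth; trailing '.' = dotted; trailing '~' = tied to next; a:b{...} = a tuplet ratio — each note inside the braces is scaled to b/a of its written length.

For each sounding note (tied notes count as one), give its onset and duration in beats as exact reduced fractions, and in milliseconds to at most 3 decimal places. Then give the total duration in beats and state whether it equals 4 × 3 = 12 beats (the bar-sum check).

1) 0.0ms=0b +909.091ms=3/2b
2) 909.091ms=3/2b +909.091ms=3/2b
3) 1818.182ms=3b +909.091ms=3/2b
4) 2727.273ms=9/2b +454.545ms=3/4b
5) 3181.818ms=21/4b +454.545ms=3/4b
6) 3636.364ms=6b +1818.182ms=3b
7) 5454.545ms=9b +909.091ms=3/2b
8) 6363.636ms=21/2b +227.273ms=3/8b
9) 6590.909ms=87/8b +227.273ms=3/8b
10) 6818.182ms=45/4b +454.545ms=3/4b
Σ=12b of 12 (99bpm 3/4) — PASS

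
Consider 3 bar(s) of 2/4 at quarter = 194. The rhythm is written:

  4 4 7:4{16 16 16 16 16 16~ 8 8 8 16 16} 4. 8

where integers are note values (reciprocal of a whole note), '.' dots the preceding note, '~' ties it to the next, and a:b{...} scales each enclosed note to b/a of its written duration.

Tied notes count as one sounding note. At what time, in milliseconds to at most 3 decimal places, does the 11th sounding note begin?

note 11 onset = 26/7b = 1148.748ms

1. 0.0ms @ 0 + 309.278ms (1)
2. 309.278ms @ 1 + 309.278ms (1)
3. 618.557ms @ 2 + 44.183ms (1/7)
4. 662.739ms @ 15/7 + 44.183ms (1/7)
5. 706.922ms @ 16/7 + 44.183ms (1/7)
6. 751.105ms @ 17/7 + 44.183ms (1/7)
7. 795.287ms @ 18/7 + 44.183ms (1/7)
8. 839.47ms @ 19/7 + 132.548ms (3/7)
9. 972.018ms @ 22/7 + 88.365ms (2/7)
10. 1060.383ms @ 24/7 + 88.365ms (2/7)
11. 1148.748ms @ 26/7 + 44.183ms (1/7)
12. 1192.931ms @ 27/7 + 44.183ms (1/7)
13. 1237.113ms @ 4 + 463.918ms (3/2)
14. 1701.031ms @ 11/2 + 154.639ms (1/2)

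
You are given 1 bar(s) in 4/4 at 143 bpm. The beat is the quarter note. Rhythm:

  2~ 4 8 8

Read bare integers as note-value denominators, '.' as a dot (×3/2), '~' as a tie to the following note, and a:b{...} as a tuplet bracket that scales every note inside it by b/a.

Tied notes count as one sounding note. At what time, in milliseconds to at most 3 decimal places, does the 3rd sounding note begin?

1. 0.0ms @ 0 + 1258.741ms (3)
2. 1258.741ms @ 3 + 209.79ms (1/2)
3. 1468.531ms @ 7/2 + 209.79ms (1/2)

note 3 onset = 7/2b = 1468.531ms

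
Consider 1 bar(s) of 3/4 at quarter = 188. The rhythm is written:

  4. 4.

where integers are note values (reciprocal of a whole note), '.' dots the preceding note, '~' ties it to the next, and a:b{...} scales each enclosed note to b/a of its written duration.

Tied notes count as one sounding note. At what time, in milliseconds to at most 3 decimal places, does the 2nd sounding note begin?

note 2 onset = 3/2b = 478.723ms

1. 0.0ms @ 0 + 478.723ms (3/2)
2. 478.723ms @ 3/2 + 478.723ms (3/2)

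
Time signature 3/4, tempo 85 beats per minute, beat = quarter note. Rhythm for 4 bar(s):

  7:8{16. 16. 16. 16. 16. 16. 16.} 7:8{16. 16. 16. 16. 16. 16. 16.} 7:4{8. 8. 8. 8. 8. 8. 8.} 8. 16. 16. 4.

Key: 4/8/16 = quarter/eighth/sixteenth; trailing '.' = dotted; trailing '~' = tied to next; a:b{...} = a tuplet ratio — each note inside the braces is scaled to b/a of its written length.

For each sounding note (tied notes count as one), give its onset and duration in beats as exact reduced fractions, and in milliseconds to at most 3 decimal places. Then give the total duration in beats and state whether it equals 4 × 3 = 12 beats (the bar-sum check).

1) 0.0ms=0b +302.521ms=3/7b
2) 302.521ms=3/7b +302.521ms=3/7b
3) 605.042ms=6/7b +302.521ms=3/7b
4) 907.563ms=9/7b +302.521ms=3/7b
5) 1210.084ms=12/7b +302.521ms=3/7b
6) 1512.605ms=15/7b +302.521ms=3/7b
7) 1815.126ms=18/7b +302.521ms=3/7b
8) 2117.647ms=3b +302.521ms=3/7b
9) 2420.168ms=24/7b +302.521ms=3/7b
10) 2722.689ms=27/7b +302.521ms=3/7b
11) 3025.21ms=30/7b +302.521ms=3/7b
12) 3327.731ms=33/7b +302.521ms=3/7b
13) 3630.252ms=36/7b +302.521ms=3/7b
14) 3932.773ms=39/7b +302.521ms=3/7b
15) 4235.294ms=6b +302.521ms=3/7b
16) 4537.815ms=45/7b +302.521ms=3/7b
17) 4840.336ms=48/7b +302.521ms=3/7b
18) 5142.857ms=51/7b +302.521ms=3/7b
19) 5445.378ms=54/7b +302.521ms=3/7b
20) 5747.899ms=57/7b +302.521ms=3/7b
21) 6050.42ms=60/7b +302.521ms=3/7b
22) 6352.941ms=9b +529.412ms=3/4b
23) 6882.353ms=39/4b +264.706ms=3/8b
24) 7147.059ms=81/8b +264.706ms=3/8b
25) 7411.765ms=21/2b +1058.824ms=3/2b
Σ=12b of 12 (85bpm 3/4) — PASS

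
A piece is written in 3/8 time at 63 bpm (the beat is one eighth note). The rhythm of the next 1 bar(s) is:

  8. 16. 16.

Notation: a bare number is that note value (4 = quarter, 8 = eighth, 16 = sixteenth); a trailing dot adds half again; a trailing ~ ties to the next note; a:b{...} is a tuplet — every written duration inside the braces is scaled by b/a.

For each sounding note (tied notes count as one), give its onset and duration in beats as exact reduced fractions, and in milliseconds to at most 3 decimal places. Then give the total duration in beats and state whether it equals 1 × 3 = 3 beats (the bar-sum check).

1) 0.0ms=0b +1428.571ms=3/2b
2) 1428.571ms=3/2b +714.286ms=3/4b
3) 2142.857ms=9/4b +714.286ms=3/4b
Σ=3b of 3 (63bpm 3/8) — PASS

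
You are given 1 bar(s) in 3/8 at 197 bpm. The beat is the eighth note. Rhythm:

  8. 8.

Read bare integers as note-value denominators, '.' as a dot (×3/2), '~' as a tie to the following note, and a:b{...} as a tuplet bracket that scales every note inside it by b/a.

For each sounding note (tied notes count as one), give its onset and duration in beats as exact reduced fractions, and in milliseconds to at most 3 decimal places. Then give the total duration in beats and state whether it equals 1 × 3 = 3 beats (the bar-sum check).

1) 0.0ms=0b +456.853ms=3/2b
2) 456.853ms=3/2b +456.853ms=3/2b
Σ=3b of 3 (197bpm 3/8) — PASS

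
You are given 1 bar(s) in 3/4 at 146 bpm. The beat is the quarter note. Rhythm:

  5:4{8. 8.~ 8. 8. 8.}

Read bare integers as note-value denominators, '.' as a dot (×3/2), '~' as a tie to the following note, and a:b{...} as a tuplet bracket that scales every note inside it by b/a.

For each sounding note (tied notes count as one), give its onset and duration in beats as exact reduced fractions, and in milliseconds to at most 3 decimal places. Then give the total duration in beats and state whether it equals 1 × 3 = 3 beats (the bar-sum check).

1) 0.0ms=0b +246.575ms=3/5b
2) 246.575ms=3/5b +493.151ms=6/5b
3) 739.726ms=9/5b +246.575ms=3/5b
4) 986.301ms=12/5b +246.575ms=3/5b
Σ=3b of 3 (146bpm 3/4) — PASS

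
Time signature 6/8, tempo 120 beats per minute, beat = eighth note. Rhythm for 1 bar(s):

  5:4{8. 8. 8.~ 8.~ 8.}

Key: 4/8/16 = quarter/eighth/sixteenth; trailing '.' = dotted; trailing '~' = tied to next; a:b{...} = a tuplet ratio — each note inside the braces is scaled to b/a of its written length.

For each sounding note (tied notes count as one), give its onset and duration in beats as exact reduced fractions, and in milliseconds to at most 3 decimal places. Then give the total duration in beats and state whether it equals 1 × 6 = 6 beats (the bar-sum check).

1) 0.0ms=0b +600.0ms=6/5b
2) 600.0ms=6/5b +600.0ms=6/5b
3) 1200.0ms=12/5b +1800.0ms=18/5b
Σ=6b of 6 (120bpm 6/8) — PASS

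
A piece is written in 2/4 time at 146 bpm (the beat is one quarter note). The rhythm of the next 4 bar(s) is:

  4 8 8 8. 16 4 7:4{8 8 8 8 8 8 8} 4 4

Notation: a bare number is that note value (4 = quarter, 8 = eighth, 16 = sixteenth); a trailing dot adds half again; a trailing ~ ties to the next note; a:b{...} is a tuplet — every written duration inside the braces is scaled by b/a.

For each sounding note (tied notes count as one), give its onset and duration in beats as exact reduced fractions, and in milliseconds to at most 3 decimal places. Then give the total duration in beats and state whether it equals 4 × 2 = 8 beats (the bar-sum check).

1) 0.0ms=0b +410.959ms=1b
2) 410.959ms=1b +205.479ms=1/2b
3) 616.438ms=3/2b +205.479ms=1/2b
4) 821.918ms=2b +308.219ms=3/4b
5) 1130.137ms=11/4b +102.74ms=1/4b
6) 1232.877ms=3b +410.959ms=1b
7) 1643.836ms=4b +117.417ms=2/7b
8) 1761.252ms=30/7b +117.417ms=2/7b
9) 1878.669ms=32/7b +117.417ms=2/7b
10) 1996.086ms=34/7b +117.417ms=2/7b
11) 2113.503ms=36/7b +117.417ms=2/7b
12) 2230.92ms=38/7b +117.417ms=2/7b
13) 2348.337ms=40/7b +117.417ms=2/7b
14) 2465.753ms=6b +410.959ms=1b
15) 2876.712ms=7b +410.959ms=1b
Σ=8b of 8 (146bpm 2/4) — PASS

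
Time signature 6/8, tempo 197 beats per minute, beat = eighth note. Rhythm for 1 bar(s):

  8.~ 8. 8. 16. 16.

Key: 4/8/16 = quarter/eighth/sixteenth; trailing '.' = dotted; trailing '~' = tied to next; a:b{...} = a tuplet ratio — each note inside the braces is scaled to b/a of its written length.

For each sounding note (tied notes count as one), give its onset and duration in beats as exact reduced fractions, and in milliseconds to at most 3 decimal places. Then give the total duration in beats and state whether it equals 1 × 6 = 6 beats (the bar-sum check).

1) 0.0ms=0b +913.706ms=3b
2) 913.706ms=3b +456.853ms=3/2b
3) 1370.558ms=9/2b +228.426ms=3/4b
4) 1598.985ms=21/4b +228.426ms=3/4b
Σ=6b of 6 (197bpm 6/8) — PASS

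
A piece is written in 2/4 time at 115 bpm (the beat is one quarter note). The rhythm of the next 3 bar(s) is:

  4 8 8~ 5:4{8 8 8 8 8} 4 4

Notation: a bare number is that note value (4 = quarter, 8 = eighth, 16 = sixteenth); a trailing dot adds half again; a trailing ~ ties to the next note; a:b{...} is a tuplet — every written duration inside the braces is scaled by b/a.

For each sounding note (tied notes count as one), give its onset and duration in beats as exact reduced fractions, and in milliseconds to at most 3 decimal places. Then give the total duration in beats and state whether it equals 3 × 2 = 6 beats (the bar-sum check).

1) 0.0ms=0b +521.739ms=1b
2) 521.739ms=1b +260.87ms=1/2b
3) 782.609ms=3/2b +469.565ms=9/10b
4) 1252.174ms=12/5b +208.696ms=2/5b
5) 1460.87ms=14/5b +208.696ms=2/5b
6) 1669.565ms=16/5b +208.696ms=2/5b
7) 1878.261ms=18/5b +208.696ms=2/5b
8) 2086.957ms=4b +521.739ms=1b
9) 2608.696ms=5b +521.739ms=1b
Σ=6b of 6 (115bpm 2/4) — PASS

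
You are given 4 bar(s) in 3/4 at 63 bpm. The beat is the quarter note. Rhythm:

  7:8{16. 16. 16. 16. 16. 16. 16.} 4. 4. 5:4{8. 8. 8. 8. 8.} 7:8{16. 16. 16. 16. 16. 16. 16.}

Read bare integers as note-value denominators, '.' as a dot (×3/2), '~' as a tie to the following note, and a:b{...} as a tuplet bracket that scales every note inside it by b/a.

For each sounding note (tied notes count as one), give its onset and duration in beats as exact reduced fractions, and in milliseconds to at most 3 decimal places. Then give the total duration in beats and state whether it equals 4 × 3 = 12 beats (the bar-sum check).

1) 0.0ms=0b +408.163ms=3/7b
2) 408.163ms=3/7b +408.163ms=3/7b
3) 816.327ms=6/7b +408.163ms=3/7b
4) 1224.49ms=9/7b +408.163ms=3/7b
5) 1632.653ms=12/7b +408.163ms=3/7b
6) 2040.816ms=15/7b +408.163ms=3/7b
7) 2448.98ms=18/7b +408.163ms=3/7b
8) 2857.143ms=3b +1428.571ms=3/2b
9) 4285.714ms=9/2b +1428.571ms=3/2b
10) 5714.286ms=6b +571.429ms=3/5b
11) 6285.714ms=33/5b +571.429ms=3/5b
12) 6857.143ms=36/5b +571.429ms=3/5b
13) 7428.571ms=39/5b +571.429ms=3/5b
14) 8000.0ms=42/5b +571.429ms=3/5b
15) 8571.429ms=9b +408.163ms=3/7b
16) 8979.592ms=66/7b +408.163ms=3/7b
17) 9387.755ms=69/7b +408.163ms=3/7b
18) 9795.918ms=72/7b +408.163ms=3/7b
19) 10204.082ms=75/7b +408.163ms=3/7b
20) 10612.245ms=78/7b +408.163ms=3/7b
21) 11020.408ms=81/7b +408.163ms=3/7b
Σ=12b of 12 (63bpm 3/4) — PASS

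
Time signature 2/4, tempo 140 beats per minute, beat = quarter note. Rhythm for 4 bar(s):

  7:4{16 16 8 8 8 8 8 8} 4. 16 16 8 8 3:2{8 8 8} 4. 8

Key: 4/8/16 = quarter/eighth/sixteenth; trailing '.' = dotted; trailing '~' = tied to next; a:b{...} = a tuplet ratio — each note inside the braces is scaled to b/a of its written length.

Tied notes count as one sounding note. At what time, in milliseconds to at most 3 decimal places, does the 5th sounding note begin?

note 5 onset = 6/7b = 367.347ms

1. 0.0ms @ 0 + 61.224ms (1/7)
2. 61.224ms @ 1/7 + 61.224ms (1/7)
3. 122.449ms @ 2/7 + 122.449ms (2/7)
4. 244.898ms @ 4/7 + 122.449ms (2/7)
5. 367.347ms @ 6/7 + 122.449ms (2/7)
6. 489.796ms @ 8/7 + 122.449ms (2/7)
7. 612.245ms @ 10/7 + 122.449ms (2/7)
8. 734.694ms @ 12/7 + 122.449ms (2/7)
9. 857.143ms @ 2 + 642.857ms (3/2)
10. 1500.0ms @ 7/2 + 107.143ms (1/4)
11. 1607.143ms @ 15/4 + 107.143ms (1/4)
12. 1714.286ms @ 4 + 214.286ms (1/2)
13. 1928.571ms @ 9/2 + 214.286ms (1/2)
14. 2142.857ms @ 5 + 142.857ms (1/3)
15. 2285.714ms @ 16/3 + 142.857ms (1/3)
16. 2428.571ms @ 17/3 + 142.857ms (1/3)
17. 2571.429ms @ 6 + 642.857ms (3/2)
18. 3214.286ms @ 15/2 + 214.286ms (1/2)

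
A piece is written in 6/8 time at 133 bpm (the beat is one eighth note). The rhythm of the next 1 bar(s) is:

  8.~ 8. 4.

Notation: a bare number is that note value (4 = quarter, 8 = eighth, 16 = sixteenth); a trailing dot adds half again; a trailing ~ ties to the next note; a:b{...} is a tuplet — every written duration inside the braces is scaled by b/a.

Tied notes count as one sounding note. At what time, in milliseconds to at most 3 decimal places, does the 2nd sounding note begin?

1. 0.0ms @ 0 + 1353.383ms (3)
2. 1353.383ms @ 3 + 1353.383ms (3)

note 2 onset = 3b = 1353.383ms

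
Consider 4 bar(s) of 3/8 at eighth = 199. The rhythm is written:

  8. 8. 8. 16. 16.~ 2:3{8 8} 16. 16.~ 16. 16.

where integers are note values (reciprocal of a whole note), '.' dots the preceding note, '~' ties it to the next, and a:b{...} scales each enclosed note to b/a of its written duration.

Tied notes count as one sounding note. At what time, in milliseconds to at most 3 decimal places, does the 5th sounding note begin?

note 5 onset = 21/4b = 1582.915ms

1. 0.0ms @ 0 + 452.261ms (3/2)
2. 452.261ms @ 3/2 + 452.261ms (3/2)
3. 904.523ms @ 3 + 452.261ms (3/2)
4. 1356.784ms @ 9/2 + 226.131ms (3/4)
5. 1582.915ms @ 21/4 + 678.392ms (9/4)
6. 2261.307ms @ 15/2 + 452.261ms (3/2)
7. 2713.568ms @ 9 + 226.131ms (3/4)
8. 2939.698ms @ 39/4 + 452.261ms (3/2)
9. 3391.96ms @ 45/4 + 226.131ms (3/4)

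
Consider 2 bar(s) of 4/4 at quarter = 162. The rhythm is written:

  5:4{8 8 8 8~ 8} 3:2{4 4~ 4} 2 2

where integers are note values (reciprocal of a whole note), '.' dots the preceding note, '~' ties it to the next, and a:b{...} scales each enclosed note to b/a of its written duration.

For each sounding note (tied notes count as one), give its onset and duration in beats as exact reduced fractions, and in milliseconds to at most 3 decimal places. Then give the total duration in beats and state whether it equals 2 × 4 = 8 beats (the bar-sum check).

1) 0.0ms=0b +148.148ms=2/5b
2) 148.148ms=2/5b +148.148ms=2/5b
3) 296.296ms=4/5b +148.148ms=2/5b
4) 444.444ms=6/5b +296.296ms=4/5b
5) 740.741ms=2b +246.914ms=2/3b
6) 987.654ms=8/3b +493.827ms=4/3b
7) 1481.481ms=4b +740.741ms=2b
8) 2222.222ms=6b +740.741ms=2b
Σ=8b of 8 (162bpm 4/4) — PASS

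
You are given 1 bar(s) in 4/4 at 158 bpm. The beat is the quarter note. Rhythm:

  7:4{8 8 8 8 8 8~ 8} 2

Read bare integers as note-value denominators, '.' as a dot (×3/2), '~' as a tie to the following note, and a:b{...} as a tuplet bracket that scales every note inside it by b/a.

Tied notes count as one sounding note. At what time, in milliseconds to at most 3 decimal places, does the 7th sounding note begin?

1. 0.0ms @ 0 + 108.499ms (2/7)
2. 108.499ms @ 2/7 + 108.499ms (2/7)
3. 216.998ms @ 4/7 + 108.499ms (2/7)
4. 325.497ms @ 6/7 + 108.499ms (2/7)
5. 433.996ms @ 8/7 + 108.499ms (2/7)
6. 542.495ms @ 10/7 + 216.998ms (4/7)
7. 759.494ms @ 2 + 759.494ms (2)

note 7 onset = 2b = 759.494ms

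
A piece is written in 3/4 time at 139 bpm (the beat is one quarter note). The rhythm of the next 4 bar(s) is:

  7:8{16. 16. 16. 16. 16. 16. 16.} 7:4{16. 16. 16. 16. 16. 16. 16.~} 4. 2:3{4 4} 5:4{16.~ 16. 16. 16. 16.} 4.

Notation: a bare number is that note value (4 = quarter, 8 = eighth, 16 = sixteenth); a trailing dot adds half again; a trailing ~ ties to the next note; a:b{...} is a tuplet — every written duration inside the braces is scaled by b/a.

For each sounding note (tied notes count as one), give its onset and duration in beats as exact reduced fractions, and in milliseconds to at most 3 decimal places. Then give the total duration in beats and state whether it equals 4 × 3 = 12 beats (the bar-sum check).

1) 0.0ms=0b +184.995ms=3/7b
2) 184.995ms=3/7b +184.995ms=3/7b
3) 369.99ms=6/7b +184.995ms=3/7b
4) 554.985ms=9/7b +184.995ms=3/7b
5) 739.979ms=12/7b +184.995ms=3/7b
6) 924.974ms=15/7b +184.995ms=3/7b
7) 1109.969ms=18/7b +184.995ms=3/7b
8) 1294.964ms=3b +92.497ms=3/14b
9) 1387.461ms=45/14b +92.497ms=3/14b
10) 1479.959ms=24/7b +92.497ms=3/14b
11) 1572.456ms=51/14b +92.497ms=3/14b
12) 1664.954ms=27/7b +92.497ms=3/14b
13) 1757.451ms=57/14b +92.497ms=3/14b
14) 1849.949ms=30/7b +739.979ms=12/7b
15) 2589.928ms=6b +647.482ms=3/2b
16) 3237.41ms=15/2b +647.482ms=3/2b
17) 3884.892ms=9b +258.993ms=3/5b
18) 4143.885ms=48/5b +129.496ms=3/10b
19) 4273.381ms=99/10b +129.496ms=3/10b
20) 4402.878ms=51/5b +129.496ms=3/10b
21) 4532.374ms=21/2b +647.482ms=3/2b
Σ=12b of 12 (139bpm 3/4) — PASS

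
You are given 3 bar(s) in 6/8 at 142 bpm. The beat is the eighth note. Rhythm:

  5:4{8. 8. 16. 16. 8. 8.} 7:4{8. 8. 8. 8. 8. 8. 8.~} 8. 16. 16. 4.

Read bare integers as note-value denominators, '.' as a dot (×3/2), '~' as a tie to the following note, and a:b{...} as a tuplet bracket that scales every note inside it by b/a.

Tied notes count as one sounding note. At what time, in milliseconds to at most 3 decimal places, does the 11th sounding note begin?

1. 0.0ms @ 0 + 507.042ms (6/5)
2. 507.042ms @ 6/5 + 507.042ms (6/5)
3. 1014.085ms @ 12/5 + 253.521ms (3/5)
4. 1267.606ms @ 3 + 253.521ms (3/5)
5. 1521.127ms @ 18/5 + 507.042ms (6/5)
6. 2028.169ms @ 24/5 + 507.042ms (6/5)
7. 2535.211ms @ 6 + 362.173ms (6/7)
8. 2897.384ms @ 48/7 + 362.173ms (6/7)
9. 3259.557ms @ 54/7 + 362.173ms (6/7)
10. 3621.73ms @ 60/7 + 362.173ms (6/7)
11. 3983.903ms @ 66/7 + 362.173ms (6/7)
12. 4346.076ms @ 72/7 + 362.173ms (6/7)
13. 4708.249ms @ 78/7 + 995.976ms (33/14)
14. 5704.225ms @ 27/2 + 316.901ms (3/4)
15. 6021.127ms @ 57/4 + 316.901ms (3/4)
16. 6338.028ms @ 15 + 1267.606ms (3)

note 11 onset = 66/7b = 3983.903ms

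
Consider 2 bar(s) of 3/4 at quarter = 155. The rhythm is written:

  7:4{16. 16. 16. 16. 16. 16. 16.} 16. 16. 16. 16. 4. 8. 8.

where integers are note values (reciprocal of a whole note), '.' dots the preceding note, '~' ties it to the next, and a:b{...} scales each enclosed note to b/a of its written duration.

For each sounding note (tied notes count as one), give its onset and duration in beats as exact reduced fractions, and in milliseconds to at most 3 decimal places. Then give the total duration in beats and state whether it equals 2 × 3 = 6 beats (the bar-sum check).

1) 0.0ms=0b +82.949ms=3/14b
2) 82.949ms=3/14b +82.949ms=3/14b
3) 165.899ms=3/7b +82.949ms=3/14b
4) 248.848ms=9/14b +82.949ms=3/14b
5) 331.797ms=6/7b +82.949ms=3/14b
6) 414.747ms=15/14b +82.949ms=3/14b
7) 497.696ms=9/7b +82.949ms=3/14b
8) 580.645ms=3/2b +145.161ms=3/8b
9) 725.806ms=15/8b +145.161ms=3/8b
10) 870.968ms=9/4b +145.161ms=3/8b
11) 1016.129ms=21/8b +145.161ms=3/8b
12) 1161.29ms=3b +580.645ms=3/2b
13) 1741.935ms=9/2b +290.323ms=3/4b
14) 2032.258ms=21/4b +290.323ms=3/4b
Σ=6b of 6 (155bpm 3/4) — PASS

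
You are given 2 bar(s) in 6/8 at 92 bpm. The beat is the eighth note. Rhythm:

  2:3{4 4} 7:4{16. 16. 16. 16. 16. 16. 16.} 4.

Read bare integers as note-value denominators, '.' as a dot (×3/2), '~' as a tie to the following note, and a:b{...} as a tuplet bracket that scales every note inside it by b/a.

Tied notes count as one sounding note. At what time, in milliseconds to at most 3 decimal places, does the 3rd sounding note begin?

1. 0.0ms @ 0 + 1956.522ms (3)
2. 1956.522ms @ 3 + 1956.522ms (3)
3. 3913.043ms @ 6 + 279.503ms (3/7)
4. 4192.547ms @ 45/7 + 279.503ms (3/7)
5. 4472.05ms @ 48/7 + 279.503ms (3/7)
6. 4751.553ms @ 51/7 + 279.503ms (3/7)
7. 5031.056ms @ 54/7 + 279.503ms (3/7)
8. 5310.559ms @ 57/7 + 279.503ms (3/7)
9. 5590.062ms @ 60/7 + 279.503ms (3/7)
10. 5869.565ms @ 9 + 1956.522ms (3)

note 3 onset = 6b = 3913.043ms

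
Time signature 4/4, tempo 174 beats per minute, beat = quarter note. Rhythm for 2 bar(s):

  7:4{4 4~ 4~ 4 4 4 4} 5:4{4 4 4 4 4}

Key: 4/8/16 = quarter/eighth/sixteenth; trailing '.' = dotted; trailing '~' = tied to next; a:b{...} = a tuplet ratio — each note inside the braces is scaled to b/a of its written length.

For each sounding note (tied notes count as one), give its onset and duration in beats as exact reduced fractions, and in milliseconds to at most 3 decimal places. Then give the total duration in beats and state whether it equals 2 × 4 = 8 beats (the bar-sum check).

1) 0.0ms=0b +197.044ms=4/7b
2) 197.044ms=4/7b +591.133ms=12/7b
3) 788.177ms=16/7b +197.044ms=4/7b
4) 985.222ms=20/7b +197.044ms=4/7b
5) 1182.266ms=24/7b +197.044ms=4/7b
6) 1379.31ms=4b +275.862ms=4/5b
7) 1655.172ms=24/5b +275.862ms=4/5b
8) 1931.034ms=28/5b +275.862ms=4/5b
9) 2206.897ms=32/5b +275.862ms=4/5b
10) 2482.759ms=36/5b +275.862ms=4/5b
Σ=8b of 8 (174bpm 4/4) — PASS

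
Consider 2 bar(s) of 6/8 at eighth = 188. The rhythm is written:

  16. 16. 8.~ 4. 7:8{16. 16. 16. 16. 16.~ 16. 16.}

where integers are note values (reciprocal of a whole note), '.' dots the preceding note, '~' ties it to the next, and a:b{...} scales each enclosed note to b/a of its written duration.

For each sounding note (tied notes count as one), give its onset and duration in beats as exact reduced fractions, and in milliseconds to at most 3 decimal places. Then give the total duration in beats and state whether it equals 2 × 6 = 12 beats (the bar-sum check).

1) 0.0ms=0b +239.362ms=3/4b
2) 239.362ms=3/4b +239.362ms=3/4b
3) 478.723ms=3/2b +1436.17ms=9/2b
4) 1914.894ms=6b +273.556ms=6/7b
5) 2188.45ms=48/7b +273.556ms=6/7b
6) 2462.006ms=54/7b +273.556ms=6/7b
7) 2735.562ms=60/7b +273.556ms=6/7b
8) 3009.119ms=66/7b +547.112ms=12/7b
9) 3556.231ms=78/7b +273.556ms=6/7b
Σ=12b of 12 (188bpm 6/8) — PASS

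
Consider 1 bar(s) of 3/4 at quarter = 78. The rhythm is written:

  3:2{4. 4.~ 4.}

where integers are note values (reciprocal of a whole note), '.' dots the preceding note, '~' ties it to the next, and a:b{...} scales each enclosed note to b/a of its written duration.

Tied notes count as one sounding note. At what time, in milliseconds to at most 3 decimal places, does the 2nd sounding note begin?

note 2 onset = 1b = 769.231ms

1. 0.0ms @ 0 + 769.231ms (1)
2. 769.231ms @ 1 + 1538.462ms (2)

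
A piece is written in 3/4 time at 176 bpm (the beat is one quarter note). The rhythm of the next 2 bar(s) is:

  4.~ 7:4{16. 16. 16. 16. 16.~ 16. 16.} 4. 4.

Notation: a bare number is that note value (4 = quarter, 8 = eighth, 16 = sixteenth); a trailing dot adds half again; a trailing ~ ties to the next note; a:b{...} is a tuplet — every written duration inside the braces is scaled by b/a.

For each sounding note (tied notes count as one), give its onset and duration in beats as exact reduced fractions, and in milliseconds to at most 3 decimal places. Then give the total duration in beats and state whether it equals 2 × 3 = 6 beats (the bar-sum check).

1) 0.0ms=0b +584.416ms=12/7b
2) 584.416ms=12/7b +73.052ms=3/14b
3) 657.468ms=27/14b +73.052ms=3/14b
4) 730.519ms=15/7b +73.052ms=3/14b
5) 803.571ms=33/14b +146.104ms=3/7b
6) 949.675ms=39/14b +73.052ms=3/14b
7) 1022.727ms=3b +511.364ms=3/2b
8) 1534.091ms=9/2b +511.364ms=3/2b
Σ=6b of 6 (176bpm 3/4) — PASS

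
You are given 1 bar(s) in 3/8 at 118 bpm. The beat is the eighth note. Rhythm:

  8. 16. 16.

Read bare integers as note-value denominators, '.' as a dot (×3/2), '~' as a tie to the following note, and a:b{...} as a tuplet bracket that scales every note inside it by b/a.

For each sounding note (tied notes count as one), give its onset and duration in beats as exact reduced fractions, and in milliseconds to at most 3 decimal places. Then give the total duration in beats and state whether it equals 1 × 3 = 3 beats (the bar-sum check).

1) 0.0ms=0b +762.712ms=3/2b
2) 762.712ms=3/2b +381.356ms=3/4b
3) 1144.068ms=9/4b +381.356ms=3/4b
Σ=3b of 3 (118bpm 3/8) — PASS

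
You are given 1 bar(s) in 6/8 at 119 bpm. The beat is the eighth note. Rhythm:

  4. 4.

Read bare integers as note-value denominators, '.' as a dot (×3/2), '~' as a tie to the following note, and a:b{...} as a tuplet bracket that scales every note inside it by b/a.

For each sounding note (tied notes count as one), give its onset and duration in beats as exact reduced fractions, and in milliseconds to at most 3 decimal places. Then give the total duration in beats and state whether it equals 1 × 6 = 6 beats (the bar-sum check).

1) 0.0ms=0b +1512.605ms=3b
2) 1512.605ms=3b +1512.605ms=3b
Σ=6b of 6 (119bpm 6/8) — PASS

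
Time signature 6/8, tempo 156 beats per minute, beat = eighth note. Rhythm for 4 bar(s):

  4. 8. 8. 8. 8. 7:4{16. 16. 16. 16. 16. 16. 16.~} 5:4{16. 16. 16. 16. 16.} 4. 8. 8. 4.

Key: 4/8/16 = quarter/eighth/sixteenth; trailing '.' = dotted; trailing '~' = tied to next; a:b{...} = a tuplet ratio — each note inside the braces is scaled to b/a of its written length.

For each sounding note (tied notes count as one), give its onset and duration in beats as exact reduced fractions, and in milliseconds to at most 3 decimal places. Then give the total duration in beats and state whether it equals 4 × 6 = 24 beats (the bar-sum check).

1) 0.0ms=0b +1153.846ms=3b
2) 1153.846ms=3b +576.923ms=3/2b
3) 1730.769ms=9/2b +576.923ms=3/2b
4) 2307.692ms=6b +576.923ms=3/2b
5) 2884.615ms=15/2b +576.923ms=3/2b
6) 3461.538ms=9b +164.835ms=3/7b
7) 3626.374ms=66/7b +164.835ms=3/7b
8) 3791.209ms=69/7b +164.835ms=3/7b
9) 3956.044ms=72/7b +164.835ms=3/7b
10) 4120.879ms=75/7b +164.835ms=3/7b
11) 4285.714ms=78/7b +164.835ms=3/7b
12) 4450.549ms=81/7b +395.604ms=36/35b
13) 4846.154ms=63/5b +230.769ms=3/5b
14) 5076.923ms=66/5b +230.769ms=3/5b
15) 5307.692ms=69/5b +230.769ms=3/5b
16) 5538.462ms=72/5b +230.769ms=3/5b
17) 5769.231ms=15b +1153.846ms=3b
18) 6923.077ms=18b +576.923ms=3/2b
19) 7500.0ms=39/2b +576.923ms=3/2b
20) 8076.923ms=21b +1153.846ms=3b
Σ=24b of 24 (156bpm 6/8) — PASS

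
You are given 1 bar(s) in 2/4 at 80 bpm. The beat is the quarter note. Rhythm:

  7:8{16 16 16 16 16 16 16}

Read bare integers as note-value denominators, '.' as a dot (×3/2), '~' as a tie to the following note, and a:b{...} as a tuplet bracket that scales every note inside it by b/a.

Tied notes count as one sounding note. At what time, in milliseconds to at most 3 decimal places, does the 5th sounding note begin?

note 5 onset = 8/7b = 857.143ms

1. 0.0ms @ 0 + 214.286ms (2/7)
2. 214.286ms @ 2/7 + 214.286ms (2/7)
3. 428.571ms @ 4/7 + 214.286ms (2/7)
4. 642.857ms @ 6/7 + 214.286ms (2/7)
5. 857.143ms @ 8/7 + 214.286ms (2/7)
6. 1071.429ms @ 10/7 + 214.286ms (2/7)
7. 1285.714ms @ 12/7 + 214.286ms (2/7)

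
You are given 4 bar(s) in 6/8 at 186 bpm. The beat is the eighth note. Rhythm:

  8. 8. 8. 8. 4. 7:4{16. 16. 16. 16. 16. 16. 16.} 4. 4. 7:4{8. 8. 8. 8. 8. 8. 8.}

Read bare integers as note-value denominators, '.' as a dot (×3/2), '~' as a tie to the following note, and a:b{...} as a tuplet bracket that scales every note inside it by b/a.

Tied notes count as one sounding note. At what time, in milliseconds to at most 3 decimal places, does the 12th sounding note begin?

note 12 onset = 81/7b = 3732.719ms

1. 0.0ms @ 0 + 483.871ms (3/2)
2. 483.871ms @ 3/2 + 483.871ms (3/2)
3. 967.742ms @ 3 + 483.871ms (3/2)
4. 1451.613ms @ 9/2 + 483.871ms (3/2)
5. 1935.484ms @ 6 + 967.742ms (3)
6. 2903.226ms @ 9 + 138.249ms (3/7)
7. 3041.475ms @ 66/7 + 138.249ms (3/7)
8. 3179.724ms @ 69/7 + 138.249ms (3/7)
9. 3317.972ms @ 72/7 + 138.249ms (3/7)
10. 3456.221ms @ 75/7 + 138.249ms (3/7)
11. 3594.47ms @ 78/7 + 138.249ms (3/7)
12. 3732.719ms @ 81/7 + 138.249ms (3/7)
13. 3870.968ms @ 12 + 967.742ms (3)
14. 4838.71ms @ 15 + 967.742ms (3)
15. 5806.452ms @ 18 + 276.498ms (6/7)
16. 6082.949ms @ 132/7 + 276.498ms (6/7)
17. 6359.447ms @ 138/7 + 276.498ms (6/7)
18. 6635.945ms @ 144/7 + 276.498ms (6/7)
19. 6912.442ms @ 150/7 + 276.498ms (6/7)
20. 7188.94ms @ 156/7 + 276.498ms (6/7)
21. 7465.438ms @ 162/7 + 276.498ms (6/7)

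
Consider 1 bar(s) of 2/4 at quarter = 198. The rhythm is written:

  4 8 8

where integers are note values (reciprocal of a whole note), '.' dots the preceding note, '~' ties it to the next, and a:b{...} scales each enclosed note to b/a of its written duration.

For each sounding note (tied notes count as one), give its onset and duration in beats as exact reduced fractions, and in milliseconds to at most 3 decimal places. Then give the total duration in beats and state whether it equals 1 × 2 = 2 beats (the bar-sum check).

1) 0.0ms=0b +303.03ms=1b
2) 303.03ms=1b +151.515ms=1/2b
3) 454.545ms=3/2b +151.515ms=1/2b
Σ=2b of 2 (198bpm 2/4) — PASS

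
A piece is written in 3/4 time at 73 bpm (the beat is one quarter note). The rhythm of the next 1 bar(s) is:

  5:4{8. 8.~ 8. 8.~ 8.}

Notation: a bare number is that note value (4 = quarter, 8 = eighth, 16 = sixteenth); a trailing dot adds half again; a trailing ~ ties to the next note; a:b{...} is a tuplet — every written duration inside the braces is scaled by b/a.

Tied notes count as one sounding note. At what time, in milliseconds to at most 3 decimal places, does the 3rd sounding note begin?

note 3 onset = 9/5b = 1479.452ms

1. 0.0ms @ 0 + 493.151ms (3/5)
2. 493.151ms @ 3/5 + 986.301ms (6/5)
3. 1479.452ms @ 9/5 + 986.301ms (6/5)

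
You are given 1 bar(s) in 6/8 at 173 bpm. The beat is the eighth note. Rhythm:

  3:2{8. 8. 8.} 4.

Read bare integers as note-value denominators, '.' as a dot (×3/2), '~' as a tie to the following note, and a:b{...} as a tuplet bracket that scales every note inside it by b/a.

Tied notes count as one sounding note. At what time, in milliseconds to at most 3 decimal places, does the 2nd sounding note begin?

note 2 onset = 1b = 346.821ms

1. 0.0ms @ 0 + 346.821ms (1)
2. 346.821ms @ 1 + 346.821ms (1)
3. 693.642ms @ 2 + 346.821ms (1)
4. 1040.462ms @ 3 + 1040.462ms (3)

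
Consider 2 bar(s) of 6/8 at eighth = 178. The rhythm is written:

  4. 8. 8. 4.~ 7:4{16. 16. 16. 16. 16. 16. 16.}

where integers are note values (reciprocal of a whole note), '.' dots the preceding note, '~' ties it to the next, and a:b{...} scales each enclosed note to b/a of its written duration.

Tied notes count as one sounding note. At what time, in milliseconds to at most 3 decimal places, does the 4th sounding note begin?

note 4 onset = 6b = 2022.472ms

1. 0.0ms @ 0 + 1011.236ms (3)
2. 1011.236ms @ 3 + 505.618ms (3/2)
3. 1516.854ms @ 9/2 + 505.618ms (3/2)
4. 2022.472ms @ 6 + 1155.698ms (24/7)
5. 3178.17ms @ 66/7 + 144.462ms (3/7)
6. 3322.632ms @ 69/7 + 144.462ms (3/7)
7. 3467.095ms @ 72/7 + 144.462ms (3/7)
8. 3611.557ms @ 75/7 + 144.462ms (3/7)
9. 3756.019ms @ 78/7 + 144.462ms (3/7)
10. 3900.482ms @ 81/7 + 144.462ms (3/7)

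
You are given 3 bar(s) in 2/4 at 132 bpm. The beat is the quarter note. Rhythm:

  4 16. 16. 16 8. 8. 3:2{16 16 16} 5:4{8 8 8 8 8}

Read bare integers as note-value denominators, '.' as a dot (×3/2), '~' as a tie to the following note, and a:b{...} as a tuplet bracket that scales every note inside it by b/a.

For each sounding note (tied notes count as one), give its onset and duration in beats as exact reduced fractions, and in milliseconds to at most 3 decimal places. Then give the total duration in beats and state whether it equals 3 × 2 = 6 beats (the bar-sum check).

1) 0.0ms=0b +454.545ms=1b
2) 454.545ms=1b +170.455ms=3/8b
3) 625.0ms=11/8b +170.455ms=3/8b
4) 795.455ms=7/4b +113.636ms=1/4b
5) 909.091ms=2b +340.909ms=3/4b
6) 1250.0ms=11/4b +340.909ms=3/4b
7) 1590.909ms=7/2b +75.758ms=1/6b
8) 1666.667ms=11/3b +75.758ms=1/6b
9) 1742.424ms=23/6b +75.758ms=1/6b
10) 1818.182ms=4b +181.818ms=2/5b
11) 2000.0ms=22/5b +181.818ms=2/5b
12) 2181.818ms=24/5b +181.818ms=2/5b
13) 2363.636ms=26/5b +181.818ms=2/5b
14) 2545.455ms=28/5b +181.818ms=2/5b
Σ=6b of 6 (132bpm 2/4) — PASS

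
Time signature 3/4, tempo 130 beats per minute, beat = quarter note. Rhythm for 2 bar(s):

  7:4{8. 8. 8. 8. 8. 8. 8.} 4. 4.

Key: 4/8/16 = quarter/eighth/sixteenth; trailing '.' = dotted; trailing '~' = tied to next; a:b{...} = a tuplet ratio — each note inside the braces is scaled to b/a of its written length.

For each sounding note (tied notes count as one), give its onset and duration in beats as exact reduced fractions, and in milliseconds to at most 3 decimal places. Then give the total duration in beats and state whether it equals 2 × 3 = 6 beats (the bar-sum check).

1) 0.0ms=0b +197.802ms=3/7b
2) 197.802ms=3/7b +197.802ms=3/7b
3) 395.604ms=6/7b +197.802ms=3/7b
4) 593.407ms=9/7b +197.802ms=3/7b
5) 791.209ms=12/7b +197.802ms=3/7b
6) 989.011ms=15/7b +197.802ms=3/7b
7) 1186.813ms=18/7b +197.802ms=3/7b
8) 1384.615ms=3b +692.308ms=3/2b
9) 2076.923ms=9/2b +692.308ms=3/2b
Σ=6b of 6 (130bpm 3/4) — PASS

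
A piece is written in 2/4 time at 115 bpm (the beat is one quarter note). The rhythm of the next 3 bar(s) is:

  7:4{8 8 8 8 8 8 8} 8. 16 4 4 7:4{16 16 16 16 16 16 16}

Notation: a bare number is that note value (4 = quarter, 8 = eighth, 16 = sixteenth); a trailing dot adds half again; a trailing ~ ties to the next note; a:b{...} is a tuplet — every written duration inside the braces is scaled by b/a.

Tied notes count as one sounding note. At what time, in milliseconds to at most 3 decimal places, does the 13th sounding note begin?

1. 0.0ms @ 0 + 149.068ms (2/7)
2. 149.068ms @ 2/7 + 149.068ms (2/7)
3. 298.137ms @ 4/7 + 149.068ms (2/7)
4. 447.205ms @ 6/7 + 149.068ms (2/7)
5. 596.273ms @ 8/7 + 149.068ms (2/7)
6. 745.342ms @ 10/7 + 149.068ms (2/7)
7. 894.41ms @ 12/7 + 149.068ms (2/7)
8. 1043.478ms @ 2 + 391.304ms (3/4)
9. 1434.783ms @ 11/4 + 130.435ms (1/4)
10. 1565.217ms @ 3 + 521.739ms (1)
11. 2086.957ms @ 4 + 521.739ms (1)
12. 2608.696ms @ 5 + 74.534ms (1/7)
13. 2683.23ms @ 36/7 + 74.534ms (1/7)
14. 2757.764ms @ 37/7 + 74.534ms (1/7)
15. 2832.298ms @ 38/7 + 74.534ms (1/7)
16. 2906.832ms @ 39/7 + 74.534ms (1/7)
17. 2981.366ms @ 40/7 + 74.534ms (1/7)
18. 3055.901ms @ 41/7 + 74.534ms (1/7)

note 13 onset = 36/7b = 2683.23ms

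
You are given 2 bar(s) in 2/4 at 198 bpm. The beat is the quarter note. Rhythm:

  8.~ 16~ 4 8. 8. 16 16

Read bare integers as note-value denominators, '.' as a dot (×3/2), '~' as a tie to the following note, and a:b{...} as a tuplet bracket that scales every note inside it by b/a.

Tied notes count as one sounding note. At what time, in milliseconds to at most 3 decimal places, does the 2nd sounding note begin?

1. 0.0ms @ 0 + 606.061ms (2)
2. 606.061ms @ 2 + 227.273ms (3/4)
3. 833.333ms @ 11/4 + 227.273ms (3/4)
4. 1060.606ms @ 7/2 + 75.758ms (1/4)
5. 1136.364ms @ 15/4 + 75.758ms (1/4)

note 2 onset = 2b = 606.061ms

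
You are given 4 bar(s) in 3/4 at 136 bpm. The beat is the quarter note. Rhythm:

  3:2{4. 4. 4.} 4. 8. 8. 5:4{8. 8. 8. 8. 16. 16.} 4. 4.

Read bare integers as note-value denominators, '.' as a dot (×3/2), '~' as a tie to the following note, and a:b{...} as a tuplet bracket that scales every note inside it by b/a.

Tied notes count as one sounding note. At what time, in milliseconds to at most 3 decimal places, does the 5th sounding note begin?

note 5 onset = 9/2b = 1985.294ms

1. 0.0ms @ 0 + 441.176ms (1)
2. 441.176ms @ 1 + 441.176ms (1)
3. 882.353ms @ 2 + 441.176ms (1)
4. 1323.529ms @ 3 + 661.765ms (3/2)
5. 1985.294ms @ 9/2 + 330.882ms (3/4)
6. 2316.176ms @ 21/4 + 330.882ms (3/4)
7. 2647.059ms @ 6 + 264.706ms (3/5)
8. 2911.765ms @ 33/5 + 264.706ms (3/5)
9. 3176.471ms @ 36/5 + 264.706ms (3/5)
10. 3441.176ms @ 39/5 + 264.706ms (3/5)
11. 3705.882ms @ 42/5 + 132.353ms (3/10)
12. 3838.235ms @ 87/10 + 132.353ms (3/10)
13. 3970.588ms @ 9 + 661.765ms (3/2)
14. 4632.353ms @ 21/2 + 661.765ms (3/2)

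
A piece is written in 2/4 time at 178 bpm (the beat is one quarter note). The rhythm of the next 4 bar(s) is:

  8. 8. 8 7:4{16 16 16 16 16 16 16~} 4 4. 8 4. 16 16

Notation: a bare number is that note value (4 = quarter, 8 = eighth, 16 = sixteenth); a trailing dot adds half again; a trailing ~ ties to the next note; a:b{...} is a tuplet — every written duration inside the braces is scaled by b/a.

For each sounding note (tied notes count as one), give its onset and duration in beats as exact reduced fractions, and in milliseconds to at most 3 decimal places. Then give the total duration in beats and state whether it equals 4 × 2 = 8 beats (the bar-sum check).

1) 0.0ms=0b +252.809ms=3/4b
2) 252.809ms=3/4b +252.809ms=3/4b
3) 505.618ms=3/2b +168.539ms=1/2b
4) 674.157ms=2b +48.154ms=1/7b
5) 722.311ms=15/7b +48.154ms=1/7b
6) 770.465ms=16/7b +48.154ms=1/7b
7) 818.62ms=17/7b +48.154ms=1/7b
8) 866.774ms=18/7b +48.154ms=1/7b
9) 914.928ms=19/7b +48.154ms=1/7b
10) 963.082ms=20/7b +385.233ms=8/7b
11) 1348.315ms=4b +505.618ms=3/2b
12) 1853.933ms=11/2b +168.539ms=1/2b
13) 2022.472ms=6b +505.618ms=3/2b
14) 2528.09ms=15/2b +84.27ms=1/4b
15) 2612.36ms=31/4b +84.27ms=1/4b
Σ=8b of 8 (178bpm 2/4) — PASS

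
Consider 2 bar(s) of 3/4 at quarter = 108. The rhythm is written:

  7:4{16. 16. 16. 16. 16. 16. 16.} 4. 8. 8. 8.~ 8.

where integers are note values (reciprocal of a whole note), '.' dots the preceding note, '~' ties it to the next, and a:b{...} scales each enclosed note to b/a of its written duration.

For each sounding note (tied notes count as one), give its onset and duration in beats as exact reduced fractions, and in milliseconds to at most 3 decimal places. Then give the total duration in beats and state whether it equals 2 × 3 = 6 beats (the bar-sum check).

1) 0.0ms=0b +119.048ms=3/14b
2) 119.048ms=3/14b +119.048ms=3/14b
3) 238.095ms=3/7b +119.048ms=3/14b
4) 357.143ms=9/14b +119.048ms=3/14b
5) 476.19ms=6/7b +119.048ms=3/14b
6) 595.238ms=15/14b +119.048ms=3/14b
7) 714.286ms=9/7b +119.048ms=3/14b
8) 833.333ms=3/2b +833.333ms=3/2b
9) 1666.667ms=3b +416.667ms=3/4b
10) 2083.333ms=15/4b +416.667ms=3/4b
11) 2500.0ms=9/2b +833.333ms=3/2b
Σ=6b of 6 (108bpm 3/4) — PASS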